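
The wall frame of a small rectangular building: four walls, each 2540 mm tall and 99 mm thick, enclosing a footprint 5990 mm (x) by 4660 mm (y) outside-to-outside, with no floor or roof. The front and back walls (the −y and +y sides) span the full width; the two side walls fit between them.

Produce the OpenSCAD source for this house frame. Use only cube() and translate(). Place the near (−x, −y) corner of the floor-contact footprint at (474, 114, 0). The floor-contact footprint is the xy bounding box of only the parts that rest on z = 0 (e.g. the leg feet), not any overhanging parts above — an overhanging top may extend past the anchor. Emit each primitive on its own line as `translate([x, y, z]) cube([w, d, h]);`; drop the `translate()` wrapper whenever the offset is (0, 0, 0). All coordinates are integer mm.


translate([474, 114, 0]) cube([5990, 99, 2540]);
translate([474, 4675, 0]) cube([5990, 99, 2540]);
translate([474, 213, 0]) cube([99, 4462, 2540]);
translate([6365, 213, 0]) cube([99, 4462, 2540]);


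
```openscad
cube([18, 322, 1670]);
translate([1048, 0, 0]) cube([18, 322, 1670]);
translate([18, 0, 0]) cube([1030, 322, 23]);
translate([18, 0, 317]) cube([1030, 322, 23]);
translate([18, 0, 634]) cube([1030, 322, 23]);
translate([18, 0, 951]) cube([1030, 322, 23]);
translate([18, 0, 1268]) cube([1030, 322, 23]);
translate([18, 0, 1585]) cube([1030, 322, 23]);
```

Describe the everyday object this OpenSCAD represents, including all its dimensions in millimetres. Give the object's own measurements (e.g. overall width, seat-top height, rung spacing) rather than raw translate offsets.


An open bookshelf. Two side panels, each 18 mm thick, 322 mm deep and 1670 mm tall, stand 1066 mm apart (outside-to-outside). Between them sit 6 shelves, each 23 mm thick and 322 mm deep, spanning the full gap between the sides. The bottom shelf rests on the floor (its underside at z = 0) and the clear gap between one shelf's top and the next shelf's underside is 294 mm.


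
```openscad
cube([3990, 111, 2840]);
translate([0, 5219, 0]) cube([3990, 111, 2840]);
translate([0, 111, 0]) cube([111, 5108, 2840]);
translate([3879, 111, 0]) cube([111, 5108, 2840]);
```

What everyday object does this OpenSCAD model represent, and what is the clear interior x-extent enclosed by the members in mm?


A house (or room) frame. The interior width is 3768 mm.

Four 2840 mm walls enclosing a rectangle with no floor or roof — a room or house frame. Outside width is 3990 mm and wall thickness is 111 mm, so the interior width is 3990 − 2 × 111 = 3768 mm.


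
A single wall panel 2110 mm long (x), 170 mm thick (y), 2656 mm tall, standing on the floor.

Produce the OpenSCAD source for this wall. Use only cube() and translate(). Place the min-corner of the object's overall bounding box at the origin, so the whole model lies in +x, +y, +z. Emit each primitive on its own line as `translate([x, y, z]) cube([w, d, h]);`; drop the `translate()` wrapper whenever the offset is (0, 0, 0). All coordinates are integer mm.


cube([2110, 170, 2656]);


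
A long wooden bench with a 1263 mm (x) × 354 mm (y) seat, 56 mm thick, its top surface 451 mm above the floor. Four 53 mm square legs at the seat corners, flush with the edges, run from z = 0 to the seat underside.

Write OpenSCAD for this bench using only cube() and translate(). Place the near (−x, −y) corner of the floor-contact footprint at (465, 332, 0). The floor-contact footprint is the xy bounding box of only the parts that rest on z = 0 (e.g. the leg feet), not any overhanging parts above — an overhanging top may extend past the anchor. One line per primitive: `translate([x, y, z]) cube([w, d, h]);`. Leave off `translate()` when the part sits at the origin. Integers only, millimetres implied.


// leg_h = 451 − 56 = 395
translate([465, 332, 395]) cube([1263, 354, 56]);
translate([465, 332, 0]) cube([53, 53, 395]);
translate([465, 633, 0]) cube([53, 53, 395]);
translate([1675, 332, 0]) cube([53, 53, 395]);
translate([1675, 633, 0]) cube([53, 53, 395]);


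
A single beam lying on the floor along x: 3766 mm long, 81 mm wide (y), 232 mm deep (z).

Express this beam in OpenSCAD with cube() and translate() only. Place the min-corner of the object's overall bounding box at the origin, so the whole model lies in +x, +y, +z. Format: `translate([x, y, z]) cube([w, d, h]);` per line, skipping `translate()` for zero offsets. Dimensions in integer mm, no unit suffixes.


cube([3766, 81, 232]);


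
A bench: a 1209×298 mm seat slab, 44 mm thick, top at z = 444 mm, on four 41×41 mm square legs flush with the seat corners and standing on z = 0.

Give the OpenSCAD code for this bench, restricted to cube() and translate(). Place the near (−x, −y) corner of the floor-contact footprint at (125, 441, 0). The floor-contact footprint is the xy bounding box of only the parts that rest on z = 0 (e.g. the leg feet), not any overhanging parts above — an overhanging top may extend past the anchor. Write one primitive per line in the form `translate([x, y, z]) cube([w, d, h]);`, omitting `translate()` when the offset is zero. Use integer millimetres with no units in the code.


// leg_h = 444 − 44 = 400
translate([125, 441, 400]) cube([1209, 298, 44]);
translate([125, 441, 0]) cube([41, 41, 400]);
translate([125, 698, 0]) cube([41, 41, 400]);
translate([1293, 441, 0]) cube([41, 41, 400]);
translate([1293, 698, 0]) cube([41, 41, 400]);


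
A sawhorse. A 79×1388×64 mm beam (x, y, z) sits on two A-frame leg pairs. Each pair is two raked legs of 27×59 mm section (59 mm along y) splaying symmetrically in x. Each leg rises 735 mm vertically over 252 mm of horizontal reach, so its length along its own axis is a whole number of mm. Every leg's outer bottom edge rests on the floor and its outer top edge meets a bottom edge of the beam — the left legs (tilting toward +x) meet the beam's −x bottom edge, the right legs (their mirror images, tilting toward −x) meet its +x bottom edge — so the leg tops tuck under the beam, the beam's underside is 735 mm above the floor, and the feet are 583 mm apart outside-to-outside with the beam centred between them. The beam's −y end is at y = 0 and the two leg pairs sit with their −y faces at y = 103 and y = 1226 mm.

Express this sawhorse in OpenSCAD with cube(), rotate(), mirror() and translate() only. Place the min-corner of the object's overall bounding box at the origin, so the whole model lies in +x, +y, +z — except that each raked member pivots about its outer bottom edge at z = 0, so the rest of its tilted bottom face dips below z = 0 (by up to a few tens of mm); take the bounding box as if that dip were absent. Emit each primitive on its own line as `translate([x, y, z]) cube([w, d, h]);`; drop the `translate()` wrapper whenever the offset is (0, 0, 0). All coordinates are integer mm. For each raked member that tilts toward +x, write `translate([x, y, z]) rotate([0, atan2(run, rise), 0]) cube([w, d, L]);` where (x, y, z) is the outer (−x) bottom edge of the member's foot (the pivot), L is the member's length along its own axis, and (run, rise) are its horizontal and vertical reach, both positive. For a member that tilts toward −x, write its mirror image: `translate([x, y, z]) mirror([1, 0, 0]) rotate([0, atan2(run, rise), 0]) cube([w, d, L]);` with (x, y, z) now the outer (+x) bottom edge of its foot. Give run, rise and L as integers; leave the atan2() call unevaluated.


translate([252, 0, 735]) cube([79, 1388, 64]);
translate([0, 103, 0]) rotate([0, atan2(252, 735), 0]) cube([27, 59, 777]);
translate([583, 103, 0]) mirror([1, 0, 0]) rotate([0, atan2(252, 735), 0]) cube([27, 59, 777]);
translate([0, 1226, 0]) rotate([0, atan2(252, 735), 0]) cube([27, 59, 777]);
translate([583, 1226, 0]) mirror([1, 0, 0]) rotate([0, atan2(252, 735), 0]) cube([27, 59, 777]);


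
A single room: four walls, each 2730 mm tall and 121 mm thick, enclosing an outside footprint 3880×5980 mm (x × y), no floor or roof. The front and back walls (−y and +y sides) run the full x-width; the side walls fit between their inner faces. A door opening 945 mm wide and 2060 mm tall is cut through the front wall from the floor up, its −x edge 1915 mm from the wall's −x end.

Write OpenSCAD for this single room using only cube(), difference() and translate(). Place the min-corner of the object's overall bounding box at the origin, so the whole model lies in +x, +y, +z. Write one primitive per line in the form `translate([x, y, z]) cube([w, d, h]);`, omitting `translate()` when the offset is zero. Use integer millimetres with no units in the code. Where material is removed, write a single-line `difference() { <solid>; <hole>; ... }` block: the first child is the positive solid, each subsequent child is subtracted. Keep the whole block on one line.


difference() { cube([3880, 121, 2730]); translate([1915, 0, 0]) cube([945, 121, 2060]); }
translate([0, 5859, 0]) cube([3880, 121, 2730]);
translate([0, 121, 0]) cube([121, 5738, 2730]);
translate([3759, 121, 0]) cube([121, 5738, 2730]);


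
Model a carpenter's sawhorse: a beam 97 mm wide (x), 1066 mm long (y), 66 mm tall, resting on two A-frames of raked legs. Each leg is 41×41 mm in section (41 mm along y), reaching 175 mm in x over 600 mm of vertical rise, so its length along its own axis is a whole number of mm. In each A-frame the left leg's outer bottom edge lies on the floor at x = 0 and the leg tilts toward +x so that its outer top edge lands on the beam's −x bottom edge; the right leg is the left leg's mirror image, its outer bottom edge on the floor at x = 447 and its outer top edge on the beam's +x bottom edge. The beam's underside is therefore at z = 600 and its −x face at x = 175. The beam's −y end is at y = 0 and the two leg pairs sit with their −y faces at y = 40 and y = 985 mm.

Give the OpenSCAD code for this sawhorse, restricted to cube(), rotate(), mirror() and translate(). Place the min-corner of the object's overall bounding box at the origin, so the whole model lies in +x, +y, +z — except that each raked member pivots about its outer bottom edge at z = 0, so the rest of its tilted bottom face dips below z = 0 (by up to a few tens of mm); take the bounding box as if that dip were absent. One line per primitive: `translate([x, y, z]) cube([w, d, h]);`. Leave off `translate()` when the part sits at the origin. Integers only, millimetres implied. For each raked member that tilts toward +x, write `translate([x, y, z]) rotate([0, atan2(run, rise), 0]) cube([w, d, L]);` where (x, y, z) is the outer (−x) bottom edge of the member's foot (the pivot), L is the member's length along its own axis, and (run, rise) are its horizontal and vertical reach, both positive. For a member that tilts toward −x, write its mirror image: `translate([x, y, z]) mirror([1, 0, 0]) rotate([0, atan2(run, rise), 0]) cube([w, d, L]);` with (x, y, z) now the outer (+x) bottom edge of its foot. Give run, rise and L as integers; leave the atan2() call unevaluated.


translate([175, 0, 600]) cube([97, 1066, 66]);
translate([0, 40, 0]) rotate([0, atan2(175, 600), 0]) cube([41, 41, 625]);
translate([447, 40, 0]) mirror([1, 0, 0]) rotate([0, atan2(175, 600), 0]) cube([41, 41, 625]);
translate([0, 985, 0]) rotate([0, atan2(175, 600), 0]) cube([41, 41, 625]);
translate([447, 985, 0]) mirror([1, 0, 0]) rotate([0, atan2(175, 600), 0]) cube([41, 41, 625]);


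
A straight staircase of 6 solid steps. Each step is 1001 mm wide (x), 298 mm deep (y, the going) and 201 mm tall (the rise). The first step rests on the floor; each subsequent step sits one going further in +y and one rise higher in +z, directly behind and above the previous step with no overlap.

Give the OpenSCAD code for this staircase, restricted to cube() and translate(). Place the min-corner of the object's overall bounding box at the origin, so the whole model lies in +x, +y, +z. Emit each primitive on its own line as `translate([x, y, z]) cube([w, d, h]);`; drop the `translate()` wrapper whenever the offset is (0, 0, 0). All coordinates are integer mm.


cube([1001, 298, 201]);
translate([0, 298, 201]) cube([1001, 298, 201]);
translate([0, 596, 402]) cube([1001, 298, 201]);
translate([0, 894, 603]) cube([1001, 298, 201]);
translate([0, 1192, 804]) cube([1001, 298, 201]);
translate([0, 1490, 1005]) cube([1001, 298, 201]);


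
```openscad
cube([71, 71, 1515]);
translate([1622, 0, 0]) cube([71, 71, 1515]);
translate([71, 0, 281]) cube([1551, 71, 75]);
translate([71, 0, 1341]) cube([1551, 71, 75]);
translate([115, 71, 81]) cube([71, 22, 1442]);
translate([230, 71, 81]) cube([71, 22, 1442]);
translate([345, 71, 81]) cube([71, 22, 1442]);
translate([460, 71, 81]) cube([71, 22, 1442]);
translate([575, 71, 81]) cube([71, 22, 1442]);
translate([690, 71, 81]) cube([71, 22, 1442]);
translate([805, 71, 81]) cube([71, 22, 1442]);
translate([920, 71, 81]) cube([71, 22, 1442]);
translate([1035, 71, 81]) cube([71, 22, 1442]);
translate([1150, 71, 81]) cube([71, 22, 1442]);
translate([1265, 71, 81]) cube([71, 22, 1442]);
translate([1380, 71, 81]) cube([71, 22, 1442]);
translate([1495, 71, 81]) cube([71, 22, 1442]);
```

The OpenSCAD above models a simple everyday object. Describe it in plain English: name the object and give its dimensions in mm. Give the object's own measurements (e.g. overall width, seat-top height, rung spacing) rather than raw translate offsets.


A fence section. Two 71×71 mm posts, 1515 mm tall, stand on the floor with a clear span of 1551 mm between their inner faces. Two horizontal rails of 71×75 mm section span the gap between the posts with their undersides at z = 281 mm and z = 1341 mm, flush with the posts' −y face. 13 pickets, each 71 mm wide, 22 mm thick and 1442 mm tall, are fixed to the +y face of the rails with their bottoms at z = 81 mm, spaced across the span with a 44 mm gap after the −x post and between neighbouring pickets, with 56 mm left before the +x post.


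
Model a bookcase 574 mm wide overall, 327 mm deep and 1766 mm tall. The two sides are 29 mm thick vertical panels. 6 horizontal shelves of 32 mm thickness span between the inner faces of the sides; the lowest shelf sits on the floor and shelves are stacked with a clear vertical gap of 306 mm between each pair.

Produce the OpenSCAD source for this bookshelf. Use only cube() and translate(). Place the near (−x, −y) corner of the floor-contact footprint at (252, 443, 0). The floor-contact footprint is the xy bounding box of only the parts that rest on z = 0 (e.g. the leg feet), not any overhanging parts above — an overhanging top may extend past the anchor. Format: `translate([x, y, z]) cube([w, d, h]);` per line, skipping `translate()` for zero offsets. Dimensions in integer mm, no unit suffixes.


translate([252, 443, 0]) cube([29, 327, 1766]);
translate([797, 443, 0]) cube([29, 327, 1766]);
translate([281, 443, 0]) cube([516, 327, 32]);
translate([281, 443, 338]) cube([516, 327, 32]);
translate([281, 443, 676]) cube([516, 327, 32]);
translate([281, 443, 1014]) cube([516, 327, 32]);
translate([281, 443, 1352]) cube([516, 327, 32]);
translate([281, 443, 1690]) cube([516, 327, 32]);


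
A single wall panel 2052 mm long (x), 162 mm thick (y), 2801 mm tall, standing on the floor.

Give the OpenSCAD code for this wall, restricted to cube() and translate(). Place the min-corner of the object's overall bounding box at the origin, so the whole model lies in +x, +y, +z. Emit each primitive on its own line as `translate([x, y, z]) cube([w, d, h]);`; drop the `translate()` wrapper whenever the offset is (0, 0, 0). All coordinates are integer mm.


cube([2052, 162, 2801]);


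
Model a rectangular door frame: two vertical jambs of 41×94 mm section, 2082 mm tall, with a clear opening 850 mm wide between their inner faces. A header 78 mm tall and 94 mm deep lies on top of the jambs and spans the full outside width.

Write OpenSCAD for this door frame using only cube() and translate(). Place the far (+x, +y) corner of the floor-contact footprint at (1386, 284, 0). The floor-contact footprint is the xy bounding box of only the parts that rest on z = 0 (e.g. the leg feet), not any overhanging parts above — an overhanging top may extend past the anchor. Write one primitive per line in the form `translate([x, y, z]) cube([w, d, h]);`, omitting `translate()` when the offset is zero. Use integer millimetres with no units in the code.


translate([454, 190, 0]) cube([41, 94, 2082]);
translate([1345, 190, 0]) cube([41, 94, 2082]);
translate([454, 190, 2082]) cube([932, 94, 78]);


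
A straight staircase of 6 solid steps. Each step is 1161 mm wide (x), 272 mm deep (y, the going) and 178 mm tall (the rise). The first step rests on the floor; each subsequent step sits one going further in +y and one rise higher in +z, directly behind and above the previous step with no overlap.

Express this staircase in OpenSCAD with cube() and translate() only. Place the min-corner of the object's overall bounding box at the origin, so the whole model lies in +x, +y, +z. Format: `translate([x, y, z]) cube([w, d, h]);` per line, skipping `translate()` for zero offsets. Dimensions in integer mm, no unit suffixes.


cube([1161, 272, 178]);
translate([0, 272, 178]) cube([1161, 272, 178]);
translate([0, 544, 356]) cube([1161, 272, 178]);
translate([0, 816, 534]) cube([1161, 272, 178]);
translate([0, 1088, 712]) cube([1161, 272, 178]);
translate([0, 1360, 890]) cube([1161, 272, 178]);


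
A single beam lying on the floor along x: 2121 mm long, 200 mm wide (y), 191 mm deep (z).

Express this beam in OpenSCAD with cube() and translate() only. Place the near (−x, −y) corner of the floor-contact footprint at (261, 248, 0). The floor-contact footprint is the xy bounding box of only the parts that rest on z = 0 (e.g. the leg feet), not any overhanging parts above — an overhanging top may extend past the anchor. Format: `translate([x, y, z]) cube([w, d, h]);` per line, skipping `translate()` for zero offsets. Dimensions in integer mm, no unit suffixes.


translate([261, 248, 0]) cube([2121, 200, 191]);


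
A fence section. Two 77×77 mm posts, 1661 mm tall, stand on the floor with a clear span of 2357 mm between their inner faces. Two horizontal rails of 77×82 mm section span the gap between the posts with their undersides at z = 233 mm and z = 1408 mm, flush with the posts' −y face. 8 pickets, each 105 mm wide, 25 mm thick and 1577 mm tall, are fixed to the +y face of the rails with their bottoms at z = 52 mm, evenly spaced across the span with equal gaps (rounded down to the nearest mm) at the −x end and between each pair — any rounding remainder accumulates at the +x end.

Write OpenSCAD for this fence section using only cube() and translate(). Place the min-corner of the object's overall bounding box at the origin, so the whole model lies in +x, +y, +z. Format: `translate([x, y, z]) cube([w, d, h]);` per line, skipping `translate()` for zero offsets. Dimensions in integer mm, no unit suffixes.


cube([77, 77, 1661]);
translate([2434, 0, 0]) cube([77, 77, 1661]);
translate([77, 0, 233]) cube([2357, 77, 82]);
translate([77, 0, 1408]) cube([2357, 77, 82]);
translate([245, 77, 52]) cube([105, 25, 1577]);
translate([518, 77, 52]) cube([105, 25, 1577]);
translate([791, 77, 52]) cube([105, 25, 1577]);
translate([1064, 77, 52]) cube([105, 25, 1577]);
translate([1337, 77, 52]) cube([105, 25, 1577]);
translate([1610, 77, 52]) cube([105, 25, 1577]);
translate([1883, 77, 52]) cube([105, 25, 1577]);
translate([2156, 77, 52]) cube([105, 25, 1577]);


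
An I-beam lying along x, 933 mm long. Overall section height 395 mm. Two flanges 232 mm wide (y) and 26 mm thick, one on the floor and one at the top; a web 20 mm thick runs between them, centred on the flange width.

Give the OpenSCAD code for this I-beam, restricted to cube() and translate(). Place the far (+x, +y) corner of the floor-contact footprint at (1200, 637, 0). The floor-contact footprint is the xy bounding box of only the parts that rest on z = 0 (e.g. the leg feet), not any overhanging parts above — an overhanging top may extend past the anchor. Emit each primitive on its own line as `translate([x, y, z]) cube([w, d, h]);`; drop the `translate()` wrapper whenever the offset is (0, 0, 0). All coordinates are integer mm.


translate([267, 405, 0]) cube([933, 232, 26]);
translate([267, 511, 26]) cube([933, 20, 343]);
translate([267, 405, 369]) cube([933, 232, 26]);


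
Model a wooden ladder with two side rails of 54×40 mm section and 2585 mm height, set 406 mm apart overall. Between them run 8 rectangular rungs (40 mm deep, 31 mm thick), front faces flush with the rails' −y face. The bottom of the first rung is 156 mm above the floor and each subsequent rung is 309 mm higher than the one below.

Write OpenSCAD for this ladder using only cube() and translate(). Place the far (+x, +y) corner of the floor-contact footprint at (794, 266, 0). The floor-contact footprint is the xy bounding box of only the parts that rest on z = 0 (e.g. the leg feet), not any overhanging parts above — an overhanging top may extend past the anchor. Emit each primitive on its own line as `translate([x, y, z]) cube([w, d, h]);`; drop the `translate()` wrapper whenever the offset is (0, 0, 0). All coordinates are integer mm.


translate([388, 226, 0]) cube([54, 40, 2585]);
translate([740, 226, 0]) cube([54, 40, 2585]);
translate([442, 226, 156]) cube([298, 40, 31]);
translate([442, 226, 465]) cube([298, 40, 31]);
translate([442, 226, 774]) cube([298, 40, 31]);
translate([442, 226, 1083]) cube([298, 40, 31]);
translate([442, 226, 1392]) cube([298, 40, 31]);
translate([442, 226, 1701]) cube([298, 40, 31]);
translate([442, 226, 2010]) cube([298, 40, 31]);
translate([442, 226, 2319]) cube([298, 40, 31]);


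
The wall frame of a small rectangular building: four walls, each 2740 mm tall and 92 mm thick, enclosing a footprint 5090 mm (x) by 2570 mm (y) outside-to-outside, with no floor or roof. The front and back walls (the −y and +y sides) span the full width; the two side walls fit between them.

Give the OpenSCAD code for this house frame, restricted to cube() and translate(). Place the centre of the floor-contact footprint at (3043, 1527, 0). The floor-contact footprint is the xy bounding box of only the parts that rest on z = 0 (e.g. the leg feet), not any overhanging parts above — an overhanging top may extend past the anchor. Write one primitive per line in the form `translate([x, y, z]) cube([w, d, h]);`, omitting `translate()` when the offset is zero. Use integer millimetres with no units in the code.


translate([498, 242, 0]) cube([5090, 92, 2740]);
translate([498, 2720, 0]) cube([5090, 92, 2740]);
translate([498, 334, 0]) cube([92, 2386, 2740]);
translate([5496, 334, 0]) cube([92, 2386, 2740]);


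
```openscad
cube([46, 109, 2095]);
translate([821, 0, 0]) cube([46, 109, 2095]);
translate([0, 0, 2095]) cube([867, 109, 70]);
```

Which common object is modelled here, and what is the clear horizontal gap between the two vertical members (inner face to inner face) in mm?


A door frame. The clear opening width is 775 mm.

Two 2095 mm tall posts with a header on top — a door frame. The left jamb is 46 mm wide at x = 0; the right jamb starts at x = 821. The clear opening is 821 − 46 = 775 mm.


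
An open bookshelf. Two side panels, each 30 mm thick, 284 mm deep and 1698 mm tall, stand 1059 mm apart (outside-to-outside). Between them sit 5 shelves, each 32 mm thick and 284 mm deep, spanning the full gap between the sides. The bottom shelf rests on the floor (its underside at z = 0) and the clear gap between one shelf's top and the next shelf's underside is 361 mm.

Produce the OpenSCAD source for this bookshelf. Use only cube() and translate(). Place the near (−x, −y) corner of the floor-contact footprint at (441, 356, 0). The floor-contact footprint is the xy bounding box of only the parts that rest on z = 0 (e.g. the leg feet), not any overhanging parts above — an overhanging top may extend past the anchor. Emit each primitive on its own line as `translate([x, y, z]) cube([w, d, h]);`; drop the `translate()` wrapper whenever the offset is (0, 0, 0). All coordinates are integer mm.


translate([441, 356, 0]) cube([30, 284, 1698]);
translate([1470, 356, 0]) cube([30, 284, 1698]);
translate([471, 356, 0]) cube([999, 284, 32]);
translate([471, 356, 393]) cube([999, 284, 32]);
translate([471, 356, 786]) cube([999, 284, 32]);
translate([471, 356, 1179]) cube([999, 284, 32]);
translate([471, 356, 1572]) cube([999, 284, 32]);


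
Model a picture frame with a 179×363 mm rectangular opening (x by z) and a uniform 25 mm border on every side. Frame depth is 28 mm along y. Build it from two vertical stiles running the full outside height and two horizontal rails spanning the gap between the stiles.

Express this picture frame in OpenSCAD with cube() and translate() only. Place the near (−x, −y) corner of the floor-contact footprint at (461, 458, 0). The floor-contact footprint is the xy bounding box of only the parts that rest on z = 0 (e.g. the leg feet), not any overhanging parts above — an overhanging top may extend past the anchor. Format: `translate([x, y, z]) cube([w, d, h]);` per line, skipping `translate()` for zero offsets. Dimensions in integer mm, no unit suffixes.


translate([461, 458, 0]) cube([25, 28, 413]);
translate([665, 458, 0]) cube([25, 28, 413]);
translate([486, 458, 0]) cube([179, 28, 25]);
translate([486, 458, 388]) cube([179, 28, 25]);


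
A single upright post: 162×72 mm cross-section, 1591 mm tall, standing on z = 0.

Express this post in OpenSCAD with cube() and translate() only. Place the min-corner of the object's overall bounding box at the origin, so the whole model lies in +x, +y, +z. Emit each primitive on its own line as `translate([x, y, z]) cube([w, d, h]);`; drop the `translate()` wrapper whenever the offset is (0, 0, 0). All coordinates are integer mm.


cube([162, 72, 1591]);


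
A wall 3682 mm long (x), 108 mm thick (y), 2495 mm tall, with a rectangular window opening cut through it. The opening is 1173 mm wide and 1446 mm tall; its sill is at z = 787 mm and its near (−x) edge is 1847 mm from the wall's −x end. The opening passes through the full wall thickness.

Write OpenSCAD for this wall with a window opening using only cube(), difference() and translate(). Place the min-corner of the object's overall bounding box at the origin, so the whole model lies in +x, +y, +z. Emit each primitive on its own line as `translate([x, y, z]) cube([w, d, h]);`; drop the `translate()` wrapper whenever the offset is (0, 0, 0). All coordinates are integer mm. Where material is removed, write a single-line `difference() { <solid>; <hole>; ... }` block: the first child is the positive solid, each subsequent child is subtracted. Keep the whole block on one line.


difference() { cube([3682, 108, 2495]); translate([1847, 0, 787]) cube([1173, 108, 1446]); }


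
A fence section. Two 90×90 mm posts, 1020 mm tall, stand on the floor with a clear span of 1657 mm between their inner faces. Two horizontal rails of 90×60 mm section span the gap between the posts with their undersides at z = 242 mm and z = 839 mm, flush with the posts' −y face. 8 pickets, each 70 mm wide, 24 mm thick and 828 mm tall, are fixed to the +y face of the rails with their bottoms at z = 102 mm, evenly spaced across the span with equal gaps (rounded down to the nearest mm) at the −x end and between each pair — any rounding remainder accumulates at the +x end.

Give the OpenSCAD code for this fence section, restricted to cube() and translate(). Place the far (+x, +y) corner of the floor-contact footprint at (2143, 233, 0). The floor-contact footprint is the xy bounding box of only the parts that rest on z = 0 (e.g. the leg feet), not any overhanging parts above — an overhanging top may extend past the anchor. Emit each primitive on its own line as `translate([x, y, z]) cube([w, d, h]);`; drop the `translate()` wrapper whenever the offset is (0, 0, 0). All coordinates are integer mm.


translate([306, 143, 0]) cube([90, 90, 1020]);
translate([2053, 143, 0]) cube([90, 90, 1020]);
translate([396, 143, 242]) cube([1657, 90, 60]);
translate([396, 143, 839]) cube([1657, 90, 60]);
translate([517, 233, 102]) cube([70, 24, 828]);
translate([708, 233, 102]) cube([70, 24, 828]);
translate([899, 233, 102]) cube([70, 24, 828]);
translate([1090, 233, 102]) cube([70, 24, 828]);
translate([1281, 233, 102]) cube([70, 24, 828]);
translate([1472, 233, 102]) cube([70, 24, 828]);
translate([1663, 233, 102]) cube([70, 24, 828]);
translate([1854, 233, 102]) cube([70, 24, 828]);


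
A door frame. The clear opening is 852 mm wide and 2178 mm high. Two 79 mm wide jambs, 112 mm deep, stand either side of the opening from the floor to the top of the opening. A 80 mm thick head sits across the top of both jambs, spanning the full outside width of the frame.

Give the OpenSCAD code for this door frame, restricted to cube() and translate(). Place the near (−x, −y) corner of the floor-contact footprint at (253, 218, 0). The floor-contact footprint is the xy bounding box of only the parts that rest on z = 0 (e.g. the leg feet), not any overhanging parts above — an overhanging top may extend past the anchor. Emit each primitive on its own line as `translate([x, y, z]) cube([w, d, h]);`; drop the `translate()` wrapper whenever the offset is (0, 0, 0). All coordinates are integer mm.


translate([253, 218, 0]) cube([79, 112, 2178]);
translate([1184, 218, 0]) cube([79, 112, 2178]);
translate([253, 218, 2178]) cube([1010, 112, 80]);


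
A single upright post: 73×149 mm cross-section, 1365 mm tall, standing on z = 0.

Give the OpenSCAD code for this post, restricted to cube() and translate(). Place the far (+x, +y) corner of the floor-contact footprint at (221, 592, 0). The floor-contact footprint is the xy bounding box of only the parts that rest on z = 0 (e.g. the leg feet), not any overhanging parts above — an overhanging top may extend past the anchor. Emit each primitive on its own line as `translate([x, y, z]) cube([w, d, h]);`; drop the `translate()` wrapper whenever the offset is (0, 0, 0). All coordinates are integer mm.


translate([148, 443, 0]) cube([73, 149, 1365]);


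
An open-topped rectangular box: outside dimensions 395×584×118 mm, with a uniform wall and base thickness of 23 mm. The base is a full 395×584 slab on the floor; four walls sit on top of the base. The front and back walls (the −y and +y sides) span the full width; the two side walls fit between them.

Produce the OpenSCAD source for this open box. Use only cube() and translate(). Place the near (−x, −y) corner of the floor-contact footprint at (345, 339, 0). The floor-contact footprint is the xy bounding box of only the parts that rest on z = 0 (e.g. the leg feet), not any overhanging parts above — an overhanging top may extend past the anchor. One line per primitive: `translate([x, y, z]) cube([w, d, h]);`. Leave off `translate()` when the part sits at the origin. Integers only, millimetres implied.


translate([345, 339, 0]) cube([395, 584, 23]);
translate([345, 339, 23]) cube([395, 23, 95]);
translate([345, 900, 23]) cube([395, 23, 95]);
translate([345, 362, 23]) cube([23, 538, 95]);
translate([717, 362, 23]) cube([23, 538, 95]);


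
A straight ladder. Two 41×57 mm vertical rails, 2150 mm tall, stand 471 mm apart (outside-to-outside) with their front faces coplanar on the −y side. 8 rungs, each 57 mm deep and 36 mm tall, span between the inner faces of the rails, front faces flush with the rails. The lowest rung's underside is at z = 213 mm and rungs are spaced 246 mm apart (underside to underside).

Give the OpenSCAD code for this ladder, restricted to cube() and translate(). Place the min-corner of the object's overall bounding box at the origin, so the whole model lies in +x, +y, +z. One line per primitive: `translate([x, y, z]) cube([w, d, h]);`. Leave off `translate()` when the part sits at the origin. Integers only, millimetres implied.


// rung span = 471 - 2*41 = 389
// rung[k] z = 213 + k*246
cube([41, 57, 2150]);
translate([430, 0, 0]) cube([41, 57, 2150]);
translate([41, 0, 213]) cube([389, 57, 36]);
translate([41, 0, 459]) cube([389, 57, 36]);
translate([41, 0, 705]) cube([389, 57, 36]);
translate([41, 0, 951]) cube([389, 57, 36]);
translate([41, 0, 1197]) cube([389, 57, 36]);
translate([41, 0, 1443]) cube([389, 57, 36]);
translate([41, 0, 1689]) cube([389, 57, 36]);
translate([41, 0, 1935]) cube([389, 57, 36]);


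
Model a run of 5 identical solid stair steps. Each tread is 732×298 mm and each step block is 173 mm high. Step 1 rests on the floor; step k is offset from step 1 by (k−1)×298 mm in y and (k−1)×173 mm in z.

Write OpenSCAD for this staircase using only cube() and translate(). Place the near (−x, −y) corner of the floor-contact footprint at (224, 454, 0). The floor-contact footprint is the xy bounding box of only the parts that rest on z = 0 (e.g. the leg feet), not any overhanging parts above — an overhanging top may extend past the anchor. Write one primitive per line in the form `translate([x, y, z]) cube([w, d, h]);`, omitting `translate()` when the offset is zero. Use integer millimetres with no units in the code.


translate([224, 454, 0]) cube([732, 298, 173]);
translate([224, 752, 173]) cube([732, 298, 173]);
translate([224, 1050, 346]) cube([732, 298, 173]);
translate([224, 1348, 519]) cube([732, 298, 173]);
translate([224, 1646, 692]) cube([732, 298, 173]);


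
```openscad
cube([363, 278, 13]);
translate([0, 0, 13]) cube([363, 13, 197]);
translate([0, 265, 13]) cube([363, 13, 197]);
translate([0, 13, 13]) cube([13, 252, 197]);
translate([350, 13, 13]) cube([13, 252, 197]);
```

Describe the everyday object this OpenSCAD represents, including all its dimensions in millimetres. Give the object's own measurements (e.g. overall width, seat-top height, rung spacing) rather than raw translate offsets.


An open-topped rectangular box: outside dimensions 363×278×210 mm, with a uniform wall and base thickness of 13 mm. The base is a full 363×278 slab on the floor; four walls sit on top of the base. The front and back walls (the −y and +y sides) span the full width; the two side walls fit between them.


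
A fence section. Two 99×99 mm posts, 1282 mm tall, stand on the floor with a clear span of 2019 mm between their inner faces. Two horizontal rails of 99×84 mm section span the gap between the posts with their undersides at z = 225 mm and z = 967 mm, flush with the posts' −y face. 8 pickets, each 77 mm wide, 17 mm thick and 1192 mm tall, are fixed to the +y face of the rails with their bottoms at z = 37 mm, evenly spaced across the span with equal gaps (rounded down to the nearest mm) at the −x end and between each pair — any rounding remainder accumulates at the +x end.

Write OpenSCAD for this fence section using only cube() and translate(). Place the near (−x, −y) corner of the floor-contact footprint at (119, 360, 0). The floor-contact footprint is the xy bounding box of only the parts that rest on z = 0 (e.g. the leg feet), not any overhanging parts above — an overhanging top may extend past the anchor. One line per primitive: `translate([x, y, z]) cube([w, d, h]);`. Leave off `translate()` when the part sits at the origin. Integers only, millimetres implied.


translate([119, 360, 0]) cube([99, 99, 1282]);
translate([2237, 360, 0]) cube([99, 99, 1282]);
translate([218, 360, 225]) cube([2019, 99, 84]);
translate([218, 360, 967]) cube([2019, 99, 84]);
translate([373, 459, 37]) cube([77, 17, 1192]);
translate([605, 459, 37]) cube([77, 17, 1192]);
translate([837, 459, 37]) cube([77, 17, 1192]);
translate([1069, 459, 37]) cube([77, 17, 1192]);
translate([1301, 459, 37]) cube([77, 17, 1192]);
translate([1533, 459, 37]) cube([77, 17, 1192]);
translate([1765, 459, 37]) cube([77, 17, 1192]);
translate([1997, 459, 37]) cube([77, 17, 1192]);


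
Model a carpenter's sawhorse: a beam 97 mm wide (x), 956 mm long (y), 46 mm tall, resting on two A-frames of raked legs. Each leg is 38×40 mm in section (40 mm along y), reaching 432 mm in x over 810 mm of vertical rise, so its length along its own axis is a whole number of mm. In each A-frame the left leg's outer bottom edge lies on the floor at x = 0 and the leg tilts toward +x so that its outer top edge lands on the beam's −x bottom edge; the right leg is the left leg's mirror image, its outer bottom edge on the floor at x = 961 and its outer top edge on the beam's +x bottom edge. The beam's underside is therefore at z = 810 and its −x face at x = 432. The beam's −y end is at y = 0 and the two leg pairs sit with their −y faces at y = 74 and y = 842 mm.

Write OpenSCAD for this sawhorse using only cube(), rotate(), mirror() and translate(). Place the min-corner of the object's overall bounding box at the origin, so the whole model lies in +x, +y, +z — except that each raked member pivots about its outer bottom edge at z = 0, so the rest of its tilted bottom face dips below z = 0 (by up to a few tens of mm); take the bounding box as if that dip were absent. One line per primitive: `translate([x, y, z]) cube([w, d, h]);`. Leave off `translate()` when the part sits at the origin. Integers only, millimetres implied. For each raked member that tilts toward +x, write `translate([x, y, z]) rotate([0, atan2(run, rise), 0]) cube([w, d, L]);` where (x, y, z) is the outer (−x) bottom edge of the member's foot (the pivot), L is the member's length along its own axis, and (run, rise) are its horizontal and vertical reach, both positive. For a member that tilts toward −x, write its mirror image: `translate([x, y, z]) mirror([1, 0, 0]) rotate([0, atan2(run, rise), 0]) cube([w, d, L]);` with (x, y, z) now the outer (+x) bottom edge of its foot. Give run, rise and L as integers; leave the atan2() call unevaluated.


// leg length = √(432² + 810²) = 918
// right-leg outer foot x = 2·432 + 97 = 961
// beam min-corner = (432, 0, 810)
translate([432, 0, 810]) cube([97, 956, 46]);
translate([0, 74, 0]) rotate([0, atan2(432, 810), 0]) cube([38, 40, 918]);
translate([961, 74, 0]) mirror([1, 0, 0]) rotate([0, atan2(432, 810), 0]) cube([38, 40, 918]);
translate([0, 842, 0]) rotate([0, atan2(432, 810), 0]) cube([38, 40, 918]);
translate([961, 842, 0]) mirror([1, 0, 0]) rotate([0, atan2(432, 810), 0]) cube([38, 40, 918]);


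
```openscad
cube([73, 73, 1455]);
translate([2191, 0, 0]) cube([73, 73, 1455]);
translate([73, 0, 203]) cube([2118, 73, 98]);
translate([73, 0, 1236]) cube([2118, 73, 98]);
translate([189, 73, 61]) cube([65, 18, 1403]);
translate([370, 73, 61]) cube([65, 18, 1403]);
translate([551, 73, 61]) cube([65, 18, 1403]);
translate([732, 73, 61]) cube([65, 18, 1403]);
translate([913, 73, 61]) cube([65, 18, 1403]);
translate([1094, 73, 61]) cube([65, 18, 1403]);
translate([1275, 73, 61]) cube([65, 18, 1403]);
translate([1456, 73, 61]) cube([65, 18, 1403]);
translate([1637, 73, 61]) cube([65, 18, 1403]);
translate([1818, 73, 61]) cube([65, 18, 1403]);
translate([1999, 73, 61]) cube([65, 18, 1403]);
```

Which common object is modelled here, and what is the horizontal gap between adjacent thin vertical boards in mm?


A fence section. The picket gap is 116 mm.

Two posts, two rails, 11 pickets — a fence section. Span 2118 mm holds 11 pickets of 65 mm with 12 equal gaps: ⌊(2118 − 11·65) / 12⌋ = 116 mm.


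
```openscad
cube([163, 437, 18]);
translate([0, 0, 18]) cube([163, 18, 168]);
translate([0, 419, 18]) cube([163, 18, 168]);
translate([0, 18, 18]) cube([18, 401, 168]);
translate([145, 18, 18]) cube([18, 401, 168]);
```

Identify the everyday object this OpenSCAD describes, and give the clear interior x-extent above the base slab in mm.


An open box. The internal width is 127 mm.

A 163×437 base slab with four walls standing on it — an open box. The base is 163 mm wide and the walls are 18 mm thick, so the internal width is 163 − 2 × 18 = 127 mm.


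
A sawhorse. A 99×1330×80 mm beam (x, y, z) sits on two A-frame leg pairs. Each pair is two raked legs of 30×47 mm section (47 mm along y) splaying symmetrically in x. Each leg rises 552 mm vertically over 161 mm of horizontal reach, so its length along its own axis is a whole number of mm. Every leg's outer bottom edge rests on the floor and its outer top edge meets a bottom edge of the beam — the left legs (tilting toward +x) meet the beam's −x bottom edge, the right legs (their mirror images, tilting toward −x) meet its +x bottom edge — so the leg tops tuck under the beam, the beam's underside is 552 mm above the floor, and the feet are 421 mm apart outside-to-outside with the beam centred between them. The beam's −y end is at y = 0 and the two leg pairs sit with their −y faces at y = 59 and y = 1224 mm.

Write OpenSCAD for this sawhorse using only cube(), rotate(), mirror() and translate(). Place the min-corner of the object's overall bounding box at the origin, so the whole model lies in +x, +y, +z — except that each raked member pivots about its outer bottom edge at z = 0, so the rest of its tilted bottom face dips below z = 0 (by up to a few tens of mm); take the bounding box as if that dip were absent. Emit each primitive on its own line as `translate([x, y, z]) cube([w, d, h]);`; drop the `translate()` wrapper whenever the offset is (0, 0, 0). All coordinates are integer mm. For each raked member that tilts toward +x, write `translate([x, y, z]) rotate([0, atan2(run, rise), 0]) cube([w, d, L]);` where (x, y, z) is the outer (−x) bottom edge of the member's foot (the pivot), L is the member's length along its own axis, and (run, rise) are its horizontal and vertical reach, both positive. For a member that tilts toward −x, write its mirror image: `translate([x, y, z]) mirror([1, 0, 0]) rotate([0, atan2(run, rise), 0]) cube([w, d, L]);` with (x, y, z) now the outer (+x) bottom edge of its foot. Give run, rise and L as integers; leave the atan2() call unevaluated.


// leg length = √(161² + 552²) = 575
// right-leg outer foot x = 2·161 + 99 = 421
// beam min-corner = (161, 0, 552)
translate([161, 0, 552]) cube([99, 1330, 80]);
translate([0, 59, 0]) rotate([0, atan2(161, 552), 0]) cube([30, 47, 575]);
translate([421, 59, 0]) mirror([1, 0, 0]) rotate([0, atan2(161, 552), 0]) cube([30, 47, 575]);
translate([0, 1224, 0]) rotate([0, atan2(161, 552), 0]) cube([30, 47, 575]);
translate([421, 1224, 0]) mirror([1, 0, 0]) rotate([0, atan2(161, 552), 0]) cube([30, 47, 575]);
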